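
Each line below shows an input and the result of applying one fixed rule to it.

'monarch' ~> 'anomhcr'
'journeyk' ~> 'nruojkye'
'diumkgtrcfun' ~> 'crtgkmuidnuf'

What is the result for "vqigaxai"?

The transformation: reverse the string, then move the first 3 characters to the end (rotate left by 3).
Applying both steps to "vqigaxai": "iaxagiqv", then "agiqviax".

agiqviax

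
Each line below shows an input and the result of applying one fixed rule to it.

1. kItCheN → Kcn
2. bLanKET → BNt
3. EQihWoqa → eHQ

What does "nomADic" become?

NaC

The transformation: keep one character in every 3, starting at position 1 (positions 1st, 4th, 7th, ...), then flip the case of every letter.
Doing the same to "nomADic": "NaC".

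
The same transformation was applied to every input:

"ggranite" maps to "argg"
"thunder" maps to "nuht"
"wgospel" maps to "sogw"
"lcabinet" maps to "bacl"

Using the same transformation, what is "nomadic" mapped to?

The pattern: reverse the string, then keep only the last 4 characters.
"nomadic" → "amon".
(Check on "thunder": → "rednuht" → "nuht" ✓)

amon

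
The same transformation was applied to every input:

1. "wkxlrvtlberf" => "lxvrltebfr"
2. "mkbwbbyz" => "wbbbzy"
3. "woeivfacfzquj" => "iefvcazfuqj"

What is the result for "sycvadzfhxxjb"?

The rule is to delete the first 2 characters, then swap each adjacent pair of characters (1↔2, 3↔4, ...).
For "sycvadzfhxxjb", step one produces "cvadzfhxxjb"; step two turns that into "vcdafzxhjxb".

vcdafzxhjxb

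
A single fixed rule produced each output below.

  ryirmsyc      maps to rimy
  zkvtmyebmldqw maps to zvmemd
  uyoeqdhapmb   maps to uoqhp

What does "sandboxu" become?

Each output is the input with this applied: move the last character to the front, then keep every other character starting from the second (positions 2nd, 4th, 6th, ...).
On "sandboxu": the first step gives "usandbox", and the second then gives "snbx".

snbx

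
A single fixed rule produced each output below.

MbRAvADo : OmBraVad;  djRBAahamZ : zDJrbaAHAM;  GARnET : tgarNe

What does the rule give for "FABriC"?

cfabRI

Rule — flip the case of every letter, then move the last character to the front.
Starting from "FABriC": after the first operation, "fabRIc"; after the second, "cfabRI".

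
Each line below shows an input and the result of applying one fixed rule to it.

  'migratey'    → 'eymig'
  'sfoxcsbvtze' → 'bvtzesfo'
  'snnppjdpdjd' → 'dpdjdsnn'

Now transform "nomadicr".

crnom

What's happening: move the first 3 characters to the end (rotate left by 3), then delete the first 3 characters.
Applying both steps to "nomadicr": "adicrnom", then "crnom".
(Check on "sfoxcsbvtze": → "xcsbvtzesfo" → "bvtzesfo" ✓)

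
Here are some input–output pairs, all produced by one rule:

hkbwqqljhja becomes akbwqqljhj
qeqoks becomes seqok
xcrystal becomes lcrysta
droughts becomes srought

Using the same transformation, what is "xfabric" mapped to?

cfabri

The transformation: delete the first character, then move the last character to the front.
"xfabric" → "cfabri".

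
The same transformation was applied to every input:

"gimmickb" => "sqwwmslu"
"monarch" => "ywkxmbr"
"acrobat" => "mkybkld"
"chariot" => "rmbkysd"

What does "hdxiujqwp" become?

nrshtegaz

Looking at the pairs, the operation is to shift every letter 10 places forward in the alphabet (wrapping around), then swap each adjacent pair of characters (1↔2, 3↔4, ...).
Applying both steps to "hdxiujqwp": "rnhsetagz", then "nrshtegaz".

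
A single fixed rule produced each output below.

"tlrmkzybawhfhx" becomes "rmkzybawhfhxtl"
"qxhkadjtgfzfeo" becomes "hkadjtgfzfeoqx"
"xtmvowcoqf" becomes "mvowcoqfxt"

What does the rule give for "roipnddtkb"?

The transformation: move the first 2 characters to the end (rotate left by 2).
Applying that to "roipnddtkb" gives "ipnddtkbro".

ipnddtkbro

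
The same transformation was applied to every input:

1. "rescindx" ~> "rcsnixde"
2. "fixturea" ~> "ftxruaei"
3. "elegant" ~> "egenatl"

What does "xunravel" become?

Looking at the pairs, the operation is to swap each adjacent pair of characters (1↔2, 3↔4, ...), then move the first character to the end.
Applying both steps to "xunravel": "uxrnvale", then "xrnvaleu".

xrnvaleu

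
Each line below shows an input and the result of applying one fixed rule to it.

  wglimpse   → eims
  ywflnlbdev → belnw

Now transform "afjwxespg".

Rule — sort the characters into alphabetical order, then keep every other character starting from the first (positions 1st, 3rd, 5th, ...).
For "afjwxespg", step one produces "aefgjpswx"; step two turns that into "afjsx".

afjsx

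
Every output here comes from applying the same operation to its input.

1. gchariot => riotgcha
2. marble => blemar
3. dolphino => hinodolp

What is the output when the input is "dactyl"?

In each case the input is transformed by: swap the front and back halves of the string.
So "dactyl" becomes "tyldac".

tyldac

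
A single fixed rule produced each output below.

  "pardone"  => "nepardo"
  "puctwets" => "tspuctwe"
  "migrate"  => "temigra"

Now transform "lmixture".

relmixtu

What's happening: move the last 2 characters to the front (rotate right by 2).
Doing the same to "lmixture": "relmixtu".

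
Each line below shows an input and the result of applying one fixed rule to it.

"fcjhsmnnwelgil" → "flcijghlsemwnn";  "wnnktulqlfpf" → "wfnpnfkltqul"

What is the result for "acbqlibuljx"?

axcjblqulbi

What's happening: take characters alternately from the front and the back (1st, last, 2nd, 2nd-last, ...).
Applying that to "acbqlibuljx" gives "axcjblqulbi".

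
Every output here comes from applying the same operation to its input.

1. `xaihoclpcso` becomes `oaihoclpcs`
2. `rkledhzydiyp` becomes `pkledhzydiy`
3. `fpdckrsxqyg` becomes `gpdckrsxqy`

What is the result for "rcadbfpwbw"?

Looking at the pairs, the operation is to delete the first character, then move the last character to the front.
"rcadbfpwbw" → "cadbfpwbw" → "wcadbfpwb".

wcadbfpwb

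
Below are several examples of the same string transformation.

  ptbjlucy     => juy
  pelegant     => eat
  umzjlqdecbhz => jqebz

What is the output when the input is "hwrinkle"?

ike

What's happening: delete the first 3 characters, then keep every other character starting from the first (positions 1st, 3rd, 5th, ...).
Applying both steps to "hwrinkle": "inkle", then "ike".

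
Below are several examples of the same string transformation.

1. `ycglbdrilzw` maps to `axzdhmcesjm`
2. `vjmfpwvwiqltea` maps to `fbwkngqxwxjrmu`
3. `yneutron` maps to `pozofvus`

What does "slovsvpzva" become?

wbtmpwtwqa

Each output is the input with this applied: shift every letter 1 place forward in the alphabet (wrapping around), then move the last 2 characters to the front (rotate right by 2).
Applying both steps to "slovsvpzva": "tmpwtwqawb", then "wbtmpwtwqa".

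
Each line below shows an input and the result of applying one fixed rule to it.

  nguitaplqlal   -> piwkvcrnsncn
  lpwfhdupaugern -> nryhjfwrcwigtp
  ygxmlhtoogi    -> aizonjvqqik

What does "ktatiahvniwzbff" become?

In each case the input is transformed by: shift every letter 2 places forward in the alphabet (wrapping around).
On "ktatiahvniwzbff" that produces "mvcvkcjxpkybdhh".

mvcvkcjxpkybdhh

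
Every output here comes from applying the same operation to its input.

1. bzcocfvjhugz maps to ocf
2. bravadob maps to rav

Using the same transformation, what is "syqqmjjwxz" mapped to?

qqm

The pattern: swap the front and back halves of the string, then keep only the last 3 characters.
For "syqqmjjwxz" the result is "qqm".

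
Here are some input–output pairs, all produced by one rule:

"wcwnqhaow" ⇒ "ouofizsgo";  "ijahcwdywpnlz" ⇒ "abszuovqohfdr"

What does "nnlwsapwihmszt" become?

Looking at the pairs, the operation is to shift every letter 8 places backward in the alphabet (wrapping around).
"nnlwsapwihmszt" → "ffdokshoazekrl".

ffdokshoazekrl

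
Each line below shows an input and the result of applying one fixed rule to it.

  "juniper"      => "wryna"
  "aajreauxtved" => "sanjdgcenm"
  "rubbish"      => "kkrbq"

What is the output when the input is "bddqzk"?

mzit

Looking at the pairs, the operation is to delete the first 2 characters, then shift every letter 9 places forward in the alphabet (wrapping around).
Working it through for "bddqzk": intermediate "dqzk", final "mzit".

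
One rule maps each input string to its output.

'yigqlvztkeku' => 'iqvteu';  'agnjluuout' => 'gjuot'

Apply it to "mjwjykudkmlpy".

jjkdmp

The rule is to keep every other character starting from the second (positions 2nd, 4th, 6th, ...).
Doing the same to "mjwjykudkmlpy": "jjkdmp".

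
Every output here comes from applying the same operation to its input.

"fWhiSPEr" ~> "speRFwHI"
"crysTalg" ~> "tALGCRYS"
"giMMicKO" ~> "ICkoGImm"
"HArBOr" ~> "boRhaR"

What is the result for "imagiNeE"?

InEeIMAG

Looking at the pairs, the operation is to swap the front and back halves of the string, then flip the case of every letter.
Working it through for "imagiNeE": intermediate "iNeEimag", final "InEeIMAG".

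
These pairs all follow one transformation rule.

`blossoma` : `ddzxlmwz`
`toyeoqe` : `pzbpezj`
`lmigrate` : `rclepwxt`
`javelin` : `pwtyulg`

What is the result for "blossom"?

Each output is the input with this applied: move the first 3 characters to the end (rotate left by 3), then shift every letter 11 places forward in the alphabet (wrapping around).
Working it through for "blossom": intermediate "ssomblo", final "ddzxmwz".
(Check on "blossoma": → "ssomablo" → "ddzxlmwz" ✓)

ddzxmwz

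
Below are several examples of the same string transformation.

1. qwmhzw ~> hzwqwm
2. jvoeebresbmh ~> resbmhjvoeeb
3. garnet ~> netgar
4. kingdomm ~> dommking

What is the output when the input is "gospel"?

Each output is the input with this applied: swap the front and back halves of the string.
Doing the same to "gospel": "pelgos".

pelgos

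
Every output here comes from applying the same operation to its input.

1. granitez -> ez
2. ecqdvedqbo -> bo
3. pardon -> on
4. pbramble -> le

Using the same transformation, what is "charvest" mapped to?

st

Rule — keep only the last 2 characters.
For "charvest" the result is "st".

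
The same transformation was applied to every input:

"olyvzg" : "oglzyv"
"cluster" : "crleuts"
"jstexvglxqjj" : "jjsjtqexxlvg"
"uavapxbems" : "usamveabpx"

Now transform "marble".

mealrb

Looking at the pairs, the operation is to take characters alternately from the front and the back (1st, last, 2nd, 2nd-last, ...).
On "marble" that produces "mealrb".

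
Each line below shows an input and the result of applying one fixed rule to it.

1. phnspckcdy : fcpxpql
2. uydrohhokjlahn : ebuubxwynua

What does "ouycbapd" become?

poncq

In each case the input is transformed by: delete the first 3 characters, then shift every letter 13 places forward in the alphabet (wrapping around) — i.e. ROT13.
So "ouycbapd" becomes "poncq".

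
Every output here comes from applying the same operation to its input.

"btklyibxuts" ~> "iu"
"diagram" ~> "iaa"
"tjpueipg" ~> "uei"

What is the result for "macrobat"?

aoa

In each case the input is transformed by: keep only the vowels.
Doing the same to "macrobat": "aoa".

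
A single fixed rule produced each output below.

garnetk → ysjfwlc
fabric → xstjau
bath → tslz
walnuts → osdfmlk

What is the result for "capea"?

ushws

The rule is to shift every letter 8 places backward in the alphabet (wrapping around).
On "capea" that produces "ushws".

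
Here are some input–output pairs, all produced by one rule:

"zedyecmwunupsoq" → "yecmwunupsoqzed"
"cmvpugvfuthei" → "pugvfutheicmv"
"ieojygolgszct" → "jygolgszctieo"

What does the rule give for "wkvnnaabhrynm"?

Each output is the input with this applied: move the first 3 characters to the end (rotate left by 3).
So "wkvnnaabhrynm" becomes "nnaabhrynmwkv".

nnaabhrynmwkv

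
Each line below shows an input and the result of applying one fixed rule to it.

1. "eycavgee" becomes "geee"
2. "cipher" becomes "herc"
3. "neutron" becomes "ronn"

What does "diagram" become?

In each case the input is transformed by: move the last 3 characters to the front (rotate right by 3), then keep only the first 4 characters.
"diagram" → "ramd".

ramd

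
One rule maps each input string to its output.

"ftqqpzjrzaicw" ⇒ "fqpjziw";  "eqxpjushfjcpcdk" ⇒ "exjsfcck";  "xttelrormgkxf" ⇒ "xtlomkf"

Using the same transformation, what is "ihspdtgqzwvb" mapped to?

What's happening: keep every other character starting from the first (positions 1st, 3rd, 5th, ...).
So "ihspdtgqzwvb" becomes "isdgzv".

isdgzv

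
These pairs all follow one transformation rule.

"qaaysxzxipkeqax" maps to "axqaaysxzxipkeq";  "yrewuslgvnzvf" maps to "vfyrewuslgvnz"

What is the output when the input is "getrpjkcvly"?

lygetrpjkcv

Each output is the input with this applied: move the last 2 characters to the front (rotate right by 2).
Applying that to "getrpjkcvly" gives "lygetrpjkcv".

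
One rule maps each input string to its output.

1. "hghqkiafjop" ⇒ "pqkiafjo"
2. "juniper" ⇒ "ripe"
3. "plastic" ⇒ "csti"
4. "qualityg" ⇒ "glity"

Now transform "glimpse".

The rule is to delete the first 3 characters, then move the last character to the front.
For "glimpse", step one produces "mpse"; step two turns that into "emps".

emps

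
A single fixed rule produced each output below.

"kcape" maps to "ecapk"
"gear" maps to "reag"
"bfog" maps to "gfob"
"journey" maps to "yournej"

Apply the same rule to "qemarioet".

temarioeq

In each case the input is transformed by: swap the first and last characters.
"qemarioet" → "temarioeq".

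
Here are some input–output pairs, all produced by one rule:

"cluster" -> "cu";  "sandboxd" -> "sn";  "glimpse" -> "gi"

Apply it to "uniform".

ui

The rule is to keep every other character starting from the first (positions 1st, 3rd, 5th, ...), then delete the last 2 characters.
"uniform" → "uiom" → "ui".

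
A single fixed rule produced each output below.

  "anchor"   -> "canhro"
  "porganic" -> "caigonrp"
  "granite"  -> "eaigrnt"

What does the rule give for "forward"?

daofrrw

The transformation: sort the characters into alphabetical order, then swap each adjacent pair of characters (1↔2, 3↔4, ...).
Working it through for "forward": intermediate "adforrw", final "daofrrw".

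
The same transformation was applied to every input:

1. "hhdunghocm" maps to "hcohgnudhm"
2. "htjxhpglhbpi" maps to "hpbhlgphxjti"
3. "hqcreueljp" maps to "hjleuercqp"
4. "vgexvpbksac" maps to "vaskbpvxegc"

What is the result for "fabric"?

firbac

The rule is to swap the first and last characters, then reverse the string.
Applying both steps to "fabric": "cabrif", then "firbac".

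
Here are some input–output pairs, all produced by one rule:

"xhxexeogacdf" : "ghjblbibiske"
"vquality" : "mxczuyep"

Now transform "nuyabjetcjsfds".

jhwrycefnixgnw

The transformation: shift every letter 4 places forward in the alphabet (wrapping around), then move the last 3 characters to the front (rotate right by 3).
On "nuyabjetcjsfds": the first step gives "rycefnixgnwjhw", and the second then gives "jhwrycefnixgnw".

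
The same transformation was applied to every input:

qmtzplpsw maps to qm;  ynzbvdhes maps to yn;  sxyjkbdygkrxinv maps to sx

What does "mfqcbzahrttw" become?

mf

The pattern: keep only the first 2 characters.
On "mfqcbzahrttw" that produces "mf".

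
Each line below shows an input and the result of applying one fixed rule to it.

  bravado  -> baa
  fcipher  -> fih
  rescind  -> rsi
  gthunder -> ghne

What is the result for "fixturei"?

fxue

Looking at the pairs, the operation is to swap each adjacent pair of characters (1↔2, 3↔4, ...), then keep every other character starting from the second (positions 2nd, 4th, 6th, ...).
On "fixturei": the first step gives "iftxruie", and the second then gives "fxue".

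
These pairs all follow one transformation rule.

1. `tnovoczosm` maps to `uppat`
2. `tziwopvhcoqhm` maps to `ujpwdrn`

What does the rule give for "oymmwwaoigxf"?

What's happening: shift every letter 1 place forward in the alphabet (wrapping around), then keep every other character starting from the first (positions 1st, 3rd, 5th, ...).
Applying both steps to "oymmwwaoigxf": "pznnxxbpjhyg", then "pnxbjy".
(Check on "tziwopvhcoqhm": → "uajxpqwidprin" → "ujpwdrn" ✓)

pnxbjy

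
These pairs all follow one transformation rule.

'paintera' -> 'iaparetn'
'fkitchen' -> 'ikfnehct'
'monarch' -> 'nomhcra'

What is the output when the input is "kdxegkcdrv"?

xdkvrdckge

In each case the input is transformed by: reverse the string, then move the last 3 characters to the front (rotate right by 3).
"kdxegkcdrv" → "vrdckgexdk" → "xdkvrdckge".
(Check on "fkitchen": → "nehctikf" → "ikfnehct" ✓)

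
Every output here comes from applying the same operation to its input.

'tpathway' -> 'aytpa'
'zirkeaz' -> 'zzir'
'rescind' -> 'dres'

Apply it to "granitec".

ecgra

The rule is to move the first 3 characters to the end (rotate left by 3), then delete the first 3 characters.
On "granitec": the first step gives "nitecgra", and the second then gives "ecgra".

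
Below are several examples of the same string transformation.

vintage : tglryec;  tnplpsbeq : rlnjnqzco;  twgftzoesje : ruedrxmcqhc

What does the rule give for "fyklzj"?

dwijxh

In each case the input is transformed by: shift every letter 2 places backward in the alphabet (wrapping around).
So "fyklzj" becomes "dwijxh".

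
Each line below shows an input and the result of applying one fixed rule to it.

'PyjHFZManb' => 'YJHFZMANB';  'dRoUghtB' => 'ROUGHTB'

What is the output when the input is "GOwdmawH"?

OWDMAWH

What's happening: delete the first character, then convert every letter to uppercase.
Working it through for "GOwdmawH": intermediate "OwdmawH", final "OWDMAWH".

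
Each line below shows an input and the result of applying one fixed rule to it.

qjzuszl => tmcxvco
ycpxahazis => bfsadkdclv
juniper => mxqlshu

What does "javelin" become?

mdyholq

Each output is the input with this applied: shift every letter 3 places forward in the alphabet (wrapping around).
For "javelin" the result is "mdyholq".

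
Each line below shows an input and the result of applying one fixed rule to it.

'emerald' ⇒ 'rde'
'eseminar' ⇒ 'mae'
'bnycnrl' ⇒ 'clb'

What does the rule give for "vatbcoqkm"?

bqv

Each output is the input with this applied: keep one character in every 3, starting at position 1 (positions 1st, 4th, 7th, ...), then move the first character to the end.
"vatbcoqkm" → "vbq" → "bqv".
(Check on "emerald": → "erd" → "rde" ✓)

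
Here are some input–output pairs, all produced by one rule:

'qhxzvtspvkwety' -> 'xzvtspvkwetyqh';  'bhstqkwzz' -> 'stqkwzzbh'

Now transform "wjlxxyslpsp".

lxxyslpspwj

The pattern: move the first 2 characters to the end (rotate left by 2).
For "wjlxxyslpsp" the result is "lxxyslpspwj".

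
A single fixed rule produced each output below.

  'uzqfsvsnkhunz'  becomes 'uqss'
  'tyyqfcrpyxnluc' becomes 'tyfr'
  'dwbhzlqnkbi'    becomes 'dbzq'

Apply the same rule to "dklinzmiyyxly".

The rule is to keep every other character starting from the first (positions 1st, 3rd, 5th, ...), then keep only the first 4 characters.
Working it through for "dklinzmiyyxly": intermediate "dlnmyxy", final "dlnm".
(Check on "dwbhzlqnkbi": → "dbzqki" → "dbzq" ✓)

dlnm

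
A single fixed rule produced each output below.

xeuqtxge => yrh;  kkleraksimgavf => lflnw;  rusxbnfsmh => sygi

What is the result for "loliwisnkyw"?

Each output is the input with this applied: keep one character in every 3, starting at position 1 (positions 1st, 4th, 7th, ...), then shift every letter 1 place forward in the alphabet (wrapping around).
"loliwisnkyw" → "lisy" → "mjtz".

mjtz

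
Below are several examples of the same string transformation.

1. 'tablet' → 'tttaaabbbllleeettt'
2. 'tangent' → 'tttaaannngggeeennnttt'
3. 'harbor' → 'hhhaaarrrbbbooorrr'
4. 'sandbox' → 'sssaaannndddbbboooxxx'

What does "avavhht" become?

In each case the input is transformed by: repeat every character 3 times.
For "avavhht" the result is "aaavvvaaavvvhhhhhhttt".

aaavvvaaavvvhhhhhhttt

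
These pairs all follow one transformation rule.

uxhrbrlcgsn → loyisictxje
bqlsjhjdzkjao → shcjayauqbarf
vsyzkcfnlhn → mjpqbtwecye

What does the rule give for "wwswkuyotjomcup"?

nnjnblpfkafdtlg

The transformation: shift every letter 9 places backward in the alphabet (wrapping around).
Applying that to "wwswkuyotjomcup" gives "nnjnblpfkafdtlg".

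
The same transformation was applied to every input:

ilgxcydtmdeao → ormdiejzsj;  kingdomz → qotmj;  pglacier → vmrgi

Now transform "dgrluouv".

What's happening: delete the last 3 characters, then shift every letter 6 places forward in the alphabet (wrapping around).
Working it through for "dgrluouv": intermediate "dgrlu", final "jmxra".

jmxra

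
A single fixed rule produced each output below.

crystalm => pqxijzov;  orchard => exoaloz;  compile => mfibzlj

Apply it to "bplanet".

xkbqymi

Each output is the input with this applied: move the first 3 characters to the end (rotate left by 3), then shift every letter 3 places backward in the alphabet (wrapping around).
Working it through for "bplanet": intermediate "anetbpl", final "xkbqymi".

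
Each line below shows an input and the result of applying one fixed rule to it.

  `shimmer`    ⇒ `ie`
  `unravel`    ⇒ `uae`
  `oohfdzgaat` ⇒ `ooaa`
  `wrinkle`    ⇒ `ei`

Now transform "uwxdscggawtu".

Rule — move the last character to the front, then keep only the vowels.
Working it through for "uwxdscggawtu": intermediate "uuwxdscggawt", final "uua".

uua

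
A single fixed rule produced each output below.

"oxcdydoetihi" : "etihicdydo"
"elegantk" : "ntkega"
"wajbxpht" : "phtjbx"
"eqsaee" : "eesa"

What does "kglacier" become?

ierlac

The pattern: delete the first 2 characters, then swap the front and back halves of the string.
Applying both steps to "kglacier": "lacier", then "ierlac".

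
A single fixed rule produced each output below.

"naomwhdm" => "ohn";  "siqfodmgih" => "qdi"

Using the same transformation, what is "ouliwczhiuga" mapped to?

lcia

What's happening: move the first character to the end, then keep one character in every 3, starting at position 2 (positions 2nd, 5th, 8th, ...).
On "ouliwczhiuga": the first step gives "uliwczhiugao", and the second then gives "lcia".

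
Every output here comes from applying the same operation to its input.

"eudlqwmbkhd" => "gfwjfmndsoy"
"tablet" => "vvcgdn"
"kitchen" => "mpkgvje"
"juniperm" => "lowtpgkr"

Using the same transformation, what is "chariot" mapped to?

evjqckt

What's happening: take characters alternately from the front and the back (1st, last, 2nd, 2nd-last, ...), then shift every letter 2 places forward in the alphabet (wrapping around).
On "chariot": the first step gives "cthoair", and the second then gives "evjqckt".
(Check on "eudlqwmbkhd": → "eduhdklbqmw" → "gfwjfmndsoy" ✓)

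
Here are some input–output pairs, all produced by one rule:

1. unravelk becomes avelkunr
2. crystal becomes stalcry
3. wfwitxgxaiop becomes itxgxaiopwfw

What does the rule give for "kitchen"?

chenkit

Each output is the input with this applied: move the first 3 characters to the end (rotate left by 3).
Doing the same to "kitchen": "chenkit".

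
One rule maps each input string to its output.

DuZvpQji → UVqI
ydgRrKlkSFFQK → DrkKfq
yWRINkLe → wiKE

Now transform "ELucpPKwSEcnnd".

The pattern: flip the case of every letter, then keep every other character starting from the second (positions 2nd, 4th, 6th, ...).
For "ELucpPKwSEcnnd", step one produces "elUCPpkWseCNND"; step two turns that into "lCpWeND".

lCpWeND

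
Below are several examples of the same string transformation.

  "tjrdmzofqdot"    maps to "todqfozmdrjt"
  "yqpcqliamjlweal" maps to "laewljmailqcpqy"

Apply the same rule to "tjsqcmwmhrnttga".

agttnrhmwmcqsjt

What's happening: reverse the string.
For "tjsqcmwmhrnttga" the result is "agttnrhmwmcqsjt".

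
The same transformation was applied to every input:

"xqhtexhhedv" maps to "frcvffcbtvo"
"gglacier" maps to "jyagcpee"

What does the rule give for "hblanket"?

Looking at the pairs, the operation is to shift every letter 2 places backward in the alphabet (wrapping around), then move the first 2 characters to the end (rotate left by 2).
Working it through for "hblanket": intermediate "fzjylicr", final "jylicrfz".

jylicrfz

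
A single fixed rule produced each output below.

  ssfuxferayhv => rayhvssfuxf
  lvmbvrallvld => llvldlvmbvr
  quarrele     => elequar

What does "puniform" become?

ormpuni

The rule is to swap the front and back halves of the string, then delete the first character.
For "puniform", step one produces "formpuni"; step two turns that into "ormpuni".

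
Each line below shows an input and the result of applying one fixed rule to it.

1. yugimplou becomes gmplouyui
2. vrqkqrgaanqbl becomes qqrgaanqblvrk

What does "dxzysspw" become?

zsspwdxy

What's happening: move the first 3 characters to the end (rotate left by 3), then swap the first and last characters.
On "dxzysspw" that produces "zsspwdxy".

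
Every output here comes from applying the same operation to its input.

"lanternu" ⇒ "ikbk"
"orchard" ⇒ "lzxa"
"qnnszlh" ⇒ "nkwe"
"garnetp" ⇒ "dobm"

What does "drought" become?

Looking at the pairs, the operation is to keep every other character starting from the first (positions 1st, 3rd, 5th, ...), then shift every letter 3 places backward in the alphabet (wrapping around).
On "drought": the first step gives "dogt", and the second then gives "aldq".

aldq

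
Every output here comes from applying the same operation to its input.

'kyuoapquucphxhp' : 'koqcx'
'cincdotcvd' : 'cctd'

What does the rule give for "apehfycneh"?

ahch

The rule is to keep one character in every 3, starting at position 1 (positions 1st, 4th, 7th, ...).
So "apehfycneh" becomes "ahch".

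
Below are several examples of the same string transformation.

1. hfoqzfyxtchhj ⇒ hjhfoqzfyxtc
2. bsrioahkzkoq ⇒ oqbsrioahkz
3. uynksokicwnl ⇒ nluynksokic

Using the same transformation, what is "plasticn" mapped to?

cnplast

What's happening: move the last 2 characters to the front (rotate right by 2), then delete the last character.
For "plasticn" the result is "cnplast".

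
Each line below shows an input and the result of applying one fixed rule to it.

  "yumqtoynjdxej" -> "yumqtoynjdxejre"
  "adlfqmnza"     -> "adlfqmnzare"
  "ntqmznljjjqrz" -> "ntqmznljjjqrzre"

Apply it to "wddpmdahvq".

What's happening: append "re".
For "wddpmdahvq" the result is "wddpmdahvqre".

wddpmdahvqre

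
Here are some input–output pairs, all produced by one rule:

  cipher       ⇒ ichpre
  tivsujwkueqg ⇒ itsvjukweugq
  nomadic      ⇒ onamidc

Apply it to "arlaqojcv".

raaloqcjv

The rule is to swap each adjacent pair of characters (1↔2, 3↔4, ...).
For "arlaqojcv" the result is "raaloqcjv".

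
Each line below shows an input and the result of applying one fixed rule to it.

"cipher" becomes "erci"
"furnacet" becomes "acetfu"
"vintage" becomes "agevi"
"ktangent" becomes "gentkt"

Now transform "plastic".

What's happening: move the first 2 characters to the end (rotate left by 2), then delete the first 2 characters.
Starting from "plastic": after the first operation, "asticpl"; after the second, "ticpl".

ticpl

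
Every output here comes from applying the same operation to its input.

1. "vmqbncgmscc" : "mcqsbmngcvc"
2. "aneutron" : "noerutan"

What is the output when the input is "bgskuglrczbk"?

gbszkcurglbk

What's happening: take characters alternately from the front and the back (1st, last, 2nd, 2nd-last, ...), then move the first 2 characters to the end (rotate left by 2).
Applying both steps to "bgskuglrczbk": "bkgbszkcurgl", then "gbszkcurglbk".
(Check on "vmqbncgmscc": → "vcmcqsbmngc" → "mcqsbmngcvc" ✓)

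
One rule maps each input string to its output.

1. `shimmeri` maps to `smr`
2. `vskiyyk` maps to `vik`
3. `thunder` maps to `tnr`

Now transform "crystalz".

Looking at the pairs, the operation is to keep one character in every 3, starting at position 1 (positions 1st, 4th, 7th, ...).
So "crystalz" becomes "csl".

csl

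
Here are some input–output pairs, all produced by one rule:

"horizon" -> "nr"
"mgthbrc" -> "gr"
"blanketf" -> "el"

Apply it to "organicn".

In each case the input is transformed by: sort the characters into alphabetical order, then keep one character in every 3, starting at position 3 (positions 3rd, 6th, 9th, ...).
Applying both steps to "organicn": "acginnor", then "gn".

gn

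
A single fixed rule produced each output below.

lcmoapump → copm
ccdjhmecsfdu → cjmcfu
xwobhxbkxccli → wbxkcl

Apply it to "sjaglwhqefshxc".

jgwqfhc

The rule is to keep every other character starting from the second (positions 2nd, 4th, 6th, ...).
Doing the same to "sjaglwhqefshxc": "jgwqfhc".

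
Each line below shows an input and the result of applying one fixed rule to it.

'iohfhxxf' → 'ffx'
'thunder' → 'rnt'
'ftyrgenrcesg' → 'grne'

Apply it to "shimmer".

rms

The pattern: swap the first and last characters, then keep one character in every 3, starting at position 1 (positions 1st, 4th, 7th, ...).
On "shimmer": the first step gives "rhimmes", and the second then gives "rms".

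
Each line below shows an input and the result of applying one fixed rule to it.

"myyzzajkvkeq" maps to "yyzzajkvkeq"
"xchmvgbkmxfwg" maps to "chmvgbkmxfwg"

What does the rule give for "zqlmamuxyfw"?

The transformation: delete the first character.
So "zqlmamuxyfw" becomes "qlmamuxyfw".

qlmamuxyfw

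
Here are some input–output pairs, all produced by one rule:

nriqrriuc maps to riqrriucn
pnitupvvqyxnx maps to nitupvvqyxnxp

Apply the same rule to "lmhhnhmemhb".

mhhnhmemhbl

Looking at the pairs, the operation is to move the first character to the end.
On "lmhhnhmemhb" that produces "mhhnhmemhbl".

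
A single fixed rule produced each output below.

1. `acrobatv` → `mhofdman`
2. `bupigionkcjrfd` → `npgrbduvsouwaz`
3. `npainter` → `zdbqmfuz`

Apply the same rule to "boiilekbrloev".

nhaquauxxdqnw

Rule — take characters alternately from the front and the back (1st, last, 2nd, 2nd-last, ...), then shift every letter 12 places forward in the alphabet (wrapping around).
Applying both steps to "boiilekbrloev": "bvoeioillrebk", then "nhaquauxxdqnw".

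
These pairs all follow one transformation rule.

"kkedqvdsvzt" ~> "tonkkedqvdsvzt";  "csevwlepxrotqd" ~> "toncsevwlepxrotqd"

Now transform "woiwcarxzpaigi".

What's happening: prepend "ton".
For "woiwcarxzpaigi" the result is "tonwoiwcarxzpaigi".

tonwoiwcarxzpaigi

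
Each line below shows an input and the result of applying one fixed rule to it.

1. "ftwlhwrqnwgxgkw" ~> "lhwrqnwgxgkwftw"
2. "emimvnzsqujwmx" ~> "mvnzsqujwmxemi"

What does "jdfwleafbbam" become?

wleafbbamjdf

The rule is to move the first 3 characters to the end (rotate left by 3).
Doing the same to "jdfwleafbbam": "wleafbbamjdf".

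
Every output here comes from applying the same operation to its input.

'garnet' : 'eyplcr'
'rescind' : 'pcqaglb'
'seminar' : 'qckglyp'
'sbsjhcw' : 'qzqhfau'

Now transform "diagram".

bgyepyk

Looking at the pairs, the operation is to shift every letter 2 places backward in the alphabet (wrapping around).
Doing the same to "diagram": "bgyepyk".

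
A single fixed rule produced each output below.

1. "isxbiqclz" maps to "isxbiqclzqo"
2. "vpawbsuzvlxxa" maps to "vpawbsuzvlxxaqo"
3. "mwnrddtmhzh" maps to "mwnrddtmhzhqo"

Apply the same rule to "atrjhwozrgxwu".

atrjhwozrgxwuqo

What's happening: append "qo".
On "atrjhwozrgxwu" that produces "atrjhwozrgxwuqo".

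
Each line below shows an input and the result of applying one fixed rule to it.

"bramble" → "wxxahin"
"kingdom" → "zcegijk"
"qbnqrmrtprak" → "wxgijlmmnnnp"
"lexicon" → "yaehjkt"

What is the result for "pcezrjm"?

yafilnv

Each output is the input with this applied: sort the characters into alphabetical order, then shift every letter 4 places backward in the alphabet (wrapping around).
On "pcezrjm": the first step gives "cejmprz", and the second then gives "yafilnv".
(Check on "bramble": → "abbelmr" → "wxxahin" ✓)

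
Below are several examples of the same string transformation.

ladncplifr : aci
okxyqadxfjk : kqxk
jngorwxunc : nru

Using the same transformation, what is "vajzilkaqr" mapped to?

What's happening: keep one character in every 3, starting at position 2 (positions 2nd, 5th, 8th, ...).
On "vajzilkaqr" that produces "aia".

aia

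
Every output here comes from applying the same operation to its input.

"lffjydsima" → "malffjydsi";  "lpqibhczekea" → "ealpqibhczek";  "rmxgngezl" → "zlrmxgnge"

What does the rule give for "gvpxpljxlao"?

aogvpxpljxl

Rule — move the last 2 characters to the front (rotate right by 2).
Applying that to "gvpxpljxlao" gives "aogvpxpljxl".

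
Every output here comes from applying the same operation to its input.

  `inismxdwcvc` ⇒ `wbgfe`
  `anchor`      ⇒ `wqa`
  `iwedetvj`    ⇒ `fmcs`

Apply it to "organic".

Rule — keep every other character starting from the second (positions 2nd, 4th, 6th, ...), then shift every letter 9 places forward in the alphabet (wrapping around).
"organic" → "ajr".

ajr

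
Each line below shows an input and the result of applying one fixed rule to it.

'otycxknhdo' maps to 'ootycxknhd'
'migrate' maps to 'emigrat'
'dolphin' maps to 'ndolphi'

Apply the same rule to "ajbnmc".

The pattern: move the last character to the front.
Doing the same to "ajbnmc": "cajbnm".

cajbnm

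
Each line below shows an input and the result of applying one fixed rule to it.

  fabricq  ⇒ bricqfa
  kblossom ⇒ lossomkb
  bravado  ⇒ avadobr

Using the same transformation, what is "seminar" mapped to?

Rule — move the first 2 characters to the end (rotate left by 2).
On "seminar" that produces "minarse".

minarse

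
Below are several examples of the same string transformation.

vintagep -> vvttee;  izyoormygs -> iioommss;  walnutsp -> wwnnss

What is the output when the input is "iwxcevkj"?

The pattern: keep one character in every 3, starting at position 1 (positions 1st, 4th, 7th, ...), then double every character.
"iwxcevkj" → "iicckk".

iicckk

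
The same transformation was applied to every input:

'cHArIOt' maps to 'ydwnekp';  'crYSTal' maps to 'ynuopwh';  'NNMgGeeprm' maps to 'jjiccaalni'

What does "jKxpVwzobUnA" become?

fgtlrsvkxqjw

The transformation: shift every letter 4 places backward in the alphabet (wrapping around), then convert every letter to lowercase.
For "jKxpVwzobUnA", step one produces "fGtlRsvkxQjW"; step two turns that into "fgtlrsvkxqjw".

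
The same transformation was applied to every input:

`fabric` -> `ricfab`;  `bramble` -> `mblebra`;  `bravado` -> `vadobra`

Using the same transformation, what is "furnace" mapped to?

Each output is the input with this applied: move the first 3 characters to the end (rotate left by 3).
"furnace" → "nacefur".

nacefur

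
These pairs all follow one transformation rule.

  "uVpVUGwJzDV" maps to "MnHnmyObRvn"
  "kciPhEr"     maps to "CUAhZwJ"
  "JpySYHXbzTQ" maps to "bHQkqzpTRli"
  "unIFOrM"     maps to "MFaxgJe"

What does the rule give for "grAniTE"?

Looking at the pairs, the operation is to flip the case of every letter, then shift every letter 8 places backward in the alphabet (wrapping around).
For "grAniTE", step one produces "GRaNIte"; step two turns that into "YJsFAlw".

YJsFAlw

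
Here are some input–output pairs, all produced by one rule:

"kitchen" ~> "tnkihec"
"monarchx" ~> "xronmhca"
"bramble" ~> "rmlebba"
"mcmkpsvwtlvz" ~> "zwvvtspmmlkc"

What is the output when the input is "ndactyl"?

ytnldca

In each case the input is transformed by: sort the characters into reverse alphabetical order.
So "ndactyl" becomes "ytnldca".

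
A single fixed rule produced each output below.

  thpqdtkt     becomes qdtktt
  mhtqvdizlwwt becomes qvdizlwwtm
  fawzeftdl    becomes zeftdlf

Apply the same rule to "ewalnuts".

lnutse

Rule — move the first 3 characters to the end (rotate left by 3), then delete the last 2 characters.
For "ewalnuts" the result is "lnutse".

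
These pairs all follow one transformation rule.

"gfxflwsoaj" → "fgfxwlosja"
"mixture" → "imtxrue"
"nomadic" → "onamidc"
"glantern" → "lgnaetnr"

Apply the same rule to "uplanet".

In each case the input is transformed by: swap each adjacent pair of characters (1↔2, 3↔4, ...).
On "uplanet" that produces "pualent".

pualent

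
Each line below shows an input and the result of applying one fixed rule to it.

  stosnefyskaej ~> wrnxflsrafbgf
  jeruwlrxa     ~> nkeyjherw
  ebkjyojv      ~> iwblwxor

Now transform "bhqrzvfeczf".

What's happening: reverse the string, then shift every letter 13 places forward in the alphabet (wrapping around) — i.e. ROT13.
Doing the same to "bhqrzvfeczf": "smprsimeduo".

smprsimeduo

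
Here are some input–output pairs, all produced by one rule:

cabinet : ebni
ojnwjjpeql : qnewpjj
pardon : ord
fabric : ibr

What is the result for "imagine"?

naig

Looking at the pairs, the operation is to take characters alternately from the front and the back (1st, last, 2nd, 2nd-last, ...), then delete the first 3 characters.
"imagine" → "iemnaig" → "naig".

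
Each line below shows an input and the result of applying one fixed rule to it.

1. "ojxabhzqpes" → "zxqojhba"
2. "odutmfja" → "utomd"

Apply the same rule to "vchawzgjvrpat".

In each case the input is transformed by: delete the last 3 characters, then sort the characters into reverse alphabetical order.
Applying both steps to "vchawzgjvrpat": "vchawzgjvr", then "zwvvrjhgca".

zwvvrjhgca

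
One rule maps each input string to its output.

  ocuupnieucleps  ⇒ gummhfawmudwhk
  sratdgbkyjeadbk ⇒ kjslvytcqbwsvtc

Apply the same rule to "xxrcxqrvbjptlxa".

Each output is the input with this applied: shift every letter 8 places backward in the alphabet (wrapping around).
For "xxrcxqrvbjptlxa" the result is "ppjupijntbhldps".

ppjupijntbhldps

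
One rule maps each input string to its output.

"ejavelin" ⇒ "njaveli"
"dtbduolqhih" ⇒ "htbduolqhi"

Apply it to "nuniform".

munifor

The transformation: delete the first character, then move the last character to the front.
On "nuniform": the first step gives "uniform", and the second then gives "munifor".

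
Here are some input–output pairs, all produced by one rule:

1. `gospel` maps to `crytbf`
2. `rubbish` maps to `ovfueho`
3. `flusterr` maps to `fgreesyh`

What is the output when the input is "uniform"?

The rule is to move the first 3 characters to the end (rotate left by 3), then shift every letter 13 places forward in the alphabet (wrapping around) — i.e. ROT13.
Applying both steps to "uniform": "formuni", then "sbezhav".

sbezhav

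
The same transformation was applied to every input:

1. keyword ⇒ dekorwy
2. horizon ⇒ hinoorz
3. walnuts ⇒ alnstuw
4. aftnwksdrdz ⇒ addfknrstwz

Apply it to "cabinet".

abceint

The rule is to sort the characters into alphabetical order.
"cabinet" → "abceint".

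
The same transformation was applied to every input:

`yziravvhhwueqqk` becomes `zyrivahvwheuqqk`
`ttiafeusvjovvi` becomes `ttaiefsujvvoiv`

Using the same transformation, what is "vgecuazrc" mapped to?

gvceaurzc

The rule is to swap each adjacent pair of characters (1↔2, 3↔4, ...).
"vgecuazrc" → "gvceaurzc".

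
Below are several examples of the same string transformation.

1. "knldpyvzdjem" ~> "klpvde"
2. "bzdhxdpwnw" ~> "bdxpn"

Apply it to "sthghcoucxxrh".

Looking at the pairs, the operation is to keep every other character starting from the first (positions 1st, 3rd, 5th, ...).
"sthghcoucxxrh" → "shhocxh".

shhocxh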